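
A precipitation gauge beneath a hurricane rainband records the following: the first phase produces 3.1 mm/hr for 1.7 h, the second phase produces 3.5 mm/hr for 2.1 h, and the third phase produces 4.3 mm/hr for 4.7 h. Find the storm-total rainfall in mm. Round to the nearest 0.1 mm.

total ≈ 32.8 mm

Total = Σ Rᵢ Δtᵢ = 3.1 × 1.7 + 3.5 × 2.1 + 4.3 × 4.7
      = 5.27 + 7.35 + 20.21 = 32.8 mm.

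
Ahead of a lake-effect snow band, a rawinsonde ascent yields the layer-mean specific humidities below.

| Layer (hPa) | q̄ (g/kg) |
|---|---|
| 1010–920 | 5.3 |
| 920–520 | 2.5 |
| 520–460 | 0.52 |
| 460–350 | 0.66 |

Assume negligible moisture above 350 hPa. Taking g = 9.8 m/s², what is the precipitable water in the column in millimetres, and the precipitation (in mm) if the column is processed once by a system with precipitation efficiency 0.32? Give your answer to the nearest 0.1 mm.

PW ≈ 16.1 mm; precipitation ≈ 5.2 mm

Precipitable water is the column-integrated vapour mass per unit area: PW = (1/g) Σ q̄ Δp, with q in kg/kg and Δp in Pa (1 kg/m² of water = 1 mm).
Layer 1010–920 hPa: Δp = 90 hPa = 9000 Pa, q̄ = 0.0053 kg/kg → 0.0053 × 9000 / 9.8 = 4.87 mm
Layer 920–520 hPa: Δp = 400 hPa = 40000 Pa, q̄ = 0.0025 kg/kg → 0.0025 × 40000 / 9.8 = 10.20 mm
Layer 520–460 hPa: Δp = 60 hPa = 6000 Pa, q̄ = 0.00052 kg/kg → 0.00052 × 6000 / 9.8 = 0.32 mm
Layer 460–350 hPa: Δp = 110 hPa = 11000 Pa, q̄ = 0.00066 kg/kg → 0.00066 × 11000 / 9.8 = 0.74 mm
PW = 4.87 + 10.20 + 0.32 + 0.74 = 16.13 ≈ 16.1 mm.
Precipitation = ε × PW = 0.32 × 16.1 = 5.2 mm.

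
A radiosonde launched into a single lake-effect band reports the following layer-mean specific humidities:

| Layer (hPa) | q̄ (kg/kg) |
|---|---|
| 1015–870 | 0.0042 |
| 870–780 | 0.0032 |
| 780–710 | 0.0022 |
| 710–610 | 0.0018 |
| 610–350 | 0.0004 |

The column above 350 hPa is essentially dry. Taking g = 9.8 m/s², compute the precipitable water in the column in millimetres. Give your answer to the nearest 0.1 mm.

PW ≈ 13.6 mm

Precipitable water is the column-integrated vapour mass per unit area: PW = (1/g) Σ q̄ Δp, with q in kg/kg and Δp in Pa (1 kg/m² of water = 1 mm).
Layer 1015–870 hPa: Δp = 145 hPa = 14500 Pa, q̄ = 0.0042 kg/kg → 0.0042 × 14500 / 9.8 = 6.21 mm
Layer 870–780 hPa: Δp = 90 hPa = 9000 Pa, q̄ = 0.0032 kg/kg → 0.0032 × 9000 / 9.8 = 2.94 mm
Layer 780–710 hPa: Δp = 70 hPa = 7000 Pa, q̄ = 0.0022 kg/kg → 0.0022 × 7000 / 9.8 = 1.57 mm
Layer 710–610 hPa: Δp = 100 hPa = 10000 Pa, q̄ = 0.0018 kg/kg → 0.0018 × 10000 / 9.8 = 1.84 mm
Layer 610–350 hPa: Δp = 260 hPa = 26000 Pa, q̄ = 0.0004 kg/kg → 0.0004 × 26000 / 9.8 = 1.06 mm
PW = 6.21 + 2.94 + 1.57 + 1.84 + 1.06 = 13.62 ≈ 13.6 mm.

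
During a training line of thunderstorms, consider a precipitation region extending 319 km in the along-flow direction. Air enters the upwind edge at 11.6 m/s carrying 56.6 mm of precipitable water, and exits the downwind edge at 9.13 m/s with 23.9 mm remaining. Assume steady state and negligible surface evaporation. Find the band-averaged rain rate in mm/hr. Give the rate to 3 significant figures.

R ≈ 4.95 mm/hr

Column moisture flux per unit crosswind length is F = V × PW.
Inflow: F_in = 11.6 × 56.6 = 656.56 mm·m/s
Outflow: F_out = 9.13 × 23.9 = 218.207 mm·m/s
Steady-state rate R = (F_in − F_out)/L = (656.56 − 218.207) / 319000 m = 1.374e-03 mm/s.
R = 1.374e-03 × 3600 = 4.95 mm/hr.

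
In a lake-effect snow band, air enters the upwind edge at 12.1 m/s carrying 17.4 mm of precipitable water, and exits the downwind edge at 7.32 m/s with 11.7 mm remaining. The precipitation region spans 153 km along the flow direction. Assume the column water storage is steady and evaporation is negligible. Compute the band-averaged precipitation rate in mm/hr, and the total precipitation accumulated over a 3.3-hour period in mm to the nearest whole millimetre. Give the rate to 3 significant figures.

Column moisture flux per unit crosswind length is F = V × PW.
Inflow: F_in = 12.1 × 17.4 = 210.54 mm·m/s
Outflow: F_out = 7.32 × 11.7 = 85.644 mm·m/s
Steady-state rate R = (F_in − F_out)/L = (210.54 − 85.644) / 153000 m = 8.163e-04 mm/s.
R = 8.163e-04 × 3600 = 2.94 mm/hr.
Over 3.3 h: total = 2.94 × 3.3 = 9.702 ≈ 10 mm.

R ≈ 2.94 mm/hr; total ≈ 10 mm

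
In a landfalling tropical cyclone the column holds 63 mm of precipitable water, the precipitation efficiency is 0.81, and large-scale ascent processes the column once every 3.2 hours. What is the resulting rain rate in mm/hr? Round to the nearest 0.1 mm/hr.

Each overturning extracts ε × PW = 0.81 × 63 = 51.03 mm.
Rate = ε·PW / τ = 51.03 / 3.2 h = 15.9 mm/hr.

R ≈ 15.9 mm/hr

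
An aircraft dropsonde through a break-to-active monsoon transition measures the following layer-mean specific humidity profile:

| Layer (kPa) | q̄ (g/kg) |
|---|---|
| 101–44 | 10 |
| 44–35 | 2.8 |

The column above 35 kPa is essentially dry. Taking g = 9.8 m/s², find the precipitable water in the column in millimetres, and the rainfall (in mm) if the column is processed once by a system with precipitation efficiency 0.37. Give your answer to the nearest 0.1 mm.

PW ≈ 60.7 mm; rainfall ≈ 22.5 mm

Precipitable water is the column-integrated vapour mass per unit area: PW = (1/g) Σ q̄ Δp, with q in kg/kg and Δp in Pa (1 kg/m² of water = 1 mm).
Layer 101–44 kPa: Δp = 570 hPa = 57000 Pa, q̄ = 0.01 kg/kg → 0.01 × 57000 / 9.8 = 58.16 mm
Layer 44–35 kPa: Δp = 90 hPa = 9000 Pa, q̄ = 0.0028 kg/kg → 0.0028 × 9000 / 9.8 = 2.57 mm
PW = 58.16 + 2.57 = 60.73 ≈ 60.7 mm.
Rainfall = ε × PW = 0.37 × 60.7 = 22.5 mm.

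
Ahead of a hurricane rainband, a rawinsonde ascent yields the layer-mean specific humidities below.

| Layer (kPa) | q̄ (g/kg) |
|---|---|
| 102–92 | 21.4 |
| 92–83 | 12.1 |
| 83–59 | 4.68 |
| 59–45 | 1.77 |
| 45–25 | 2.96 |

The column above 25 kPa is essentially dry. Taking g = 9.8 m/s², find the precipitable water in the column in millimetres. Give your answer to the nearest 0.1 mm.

Precipitable water is the column-integrated vapour mass per unit area: PW = (1/g) Σ q̄ Δp, with q in kg/kg and Δp in Pa (1 kg/m² of water = 1 mm).
Layer 102–92 kPa: Δp = 100 hPa = 10000 Pa, q̄ = 0.0214 kg/kg → 0.0214 × 10000 / 9.8 = 21.84 mm
Layer 92–83 kPa: Δp = 90 hPa = 9000 Pa, q̄ = 0.0121 kg/kg → 0.0121 × 9000 / 9.8 = 11.11 mm
Layer 83–59 kPa: Δp = 240 hPa = 24000 Pa, q̄ = 0.00468 kg/kg → 0.00468 × 24000 / 9.8 = 11.46 mm
Layer 59–45 kPa: Δp = 140 hPa = 14000 Pa, q̄ = 0.00177 kg/kg → 0.00177 × 14000 / 9.8 = 2.53 mm
Layer 45–25 kPa: Δp = 200 hPa = 20000 Pa, q̄ = 0.00296 kg/kg → 0.00296 × 20000 / 9.8 = 6.04 mm
PW = 21.84 + 11.11 + 11.46 + 2.53 + 6.04 = 52.98 ≈ 53.0 mm.

PW ≈ 53.0 mm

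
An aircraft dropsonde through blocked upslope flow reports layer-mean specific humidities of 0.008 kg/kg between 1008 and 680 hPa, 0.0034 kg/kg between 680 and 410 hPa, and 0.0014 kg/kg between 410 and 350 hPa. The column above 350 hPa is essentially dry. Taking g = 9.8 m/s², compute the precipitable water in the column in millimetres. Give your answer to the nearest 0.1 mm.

PW ≈ 37.0 mm

Precipitable water is the column-integrated vapour mass per unit area: PW = (1/g) Σ q̄ Δp, with q in kg/kg and Δp in Pa (1 kg/m² of water = 1 mm).
Layer 1008–680 hPa: Δp = 328 hPa = 32800 Pa, q̄ = 0.008 kg/kg → 0.008 × 32800 / 9.8 = 26.78 mm
Layer 680–410 hPa: Δp = 270 hPa = 27000 Pa, q̄ = 0.0034 kg/kg → 0.0034 × 27000 / 9.8 = 9.37 mm
Layer 410–350 hPa: Δp = 60 hPa = 6000 Pa, q̄ = 0.0014 kg/kg → 0.0014 × 6000 / 9.8 = 0.86 mm
PW = 26.78 + 9.37 + 0.86 = 37.01 ≈ 37.0 mm.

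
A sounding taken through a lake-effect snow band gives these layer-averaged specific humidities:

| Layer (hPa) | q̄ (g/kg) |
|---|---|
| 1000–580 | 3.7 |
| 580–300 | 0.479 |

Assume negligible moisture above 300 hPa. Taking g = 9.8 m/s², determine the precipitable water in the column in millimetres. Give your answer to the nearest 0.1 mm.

PW ≈ 17.2 mm

Precipitable water is the column-integrated vapour mass per unit area: PW = (1/g) Σ q̄ Δp, with q in kg/kg and Δp in Pa (1 kg/m² of water = 1 mm).
Layer 1000–580 hPa: Δp = 420 hPa = 42000 Pa, q̄ = 0.0037 kg/kg → 0.0037 × 42000 / 9.8 = 15.86 mm
Layer 580–300 hPa: Δp = 280 hPa = 28000 Pa, q̄ = 0.000479 kg/kg → 0.000479 × 28000 / 9.8 = 1.37 mm
PW = 15.86 + 1.37 = 17.23 ≈ 17.2 mm.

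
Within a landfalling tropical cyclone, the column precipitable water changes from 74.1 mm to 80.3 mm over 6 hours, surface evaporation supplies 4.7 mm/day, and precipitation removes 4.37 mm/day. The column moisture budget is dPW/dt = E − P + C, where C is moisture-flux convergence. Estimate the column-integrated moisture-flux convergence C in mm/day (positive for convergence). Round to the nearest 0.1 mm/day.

C ≈ 24.5 mm/day

dPW/dt = (80.3 − 74.1) mm / (6/24 day) = +24.800 mm/day.
C = dPW/dt − E + P = (+24.800) − 4.7 + 4.37 = 24.5 mm/day.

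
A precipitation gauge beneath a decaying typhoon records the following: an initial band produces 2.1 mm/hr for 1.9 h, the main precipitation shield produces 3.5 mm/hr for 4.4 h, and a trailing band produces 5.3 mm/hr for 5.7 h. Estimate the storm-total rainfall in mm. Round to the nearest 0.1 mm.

Total = Σ Rᵢ Δtᵢ = 2.1 × 1.9 + 3.5 × 4.4 + 5.3 × 5.7
      = 3.99 + 15.4 + 30.21 = 49.6 mm.

total ≈ 49.6 mm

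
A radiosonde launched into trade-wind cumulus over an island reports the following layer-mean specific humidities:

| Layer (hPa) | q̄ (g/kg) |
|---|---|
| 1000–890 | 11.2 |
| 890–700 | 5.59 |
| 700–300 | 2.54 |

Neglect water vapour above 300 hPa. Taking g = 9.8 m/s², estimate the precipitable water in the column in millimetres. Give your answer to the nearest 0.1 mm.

PW ≈ 33.8 mm

Precipitable water is the column-integrated vapour mass per unit area: PW = (1/g) Σ q̄ Δp, with q in kg/kg and Δp in Pa (1 kg/m² of water = 1 mm).
Layer 1000–890 hPa: Δp = 110 hPa = 11000 Pa, q̄ = 0.0112 kg/kg → 0.0112 × 11000 / 9.8 = 12.57 mm
Layer 890–700 hPa: Δp = 190 hPa = 19000 Pa, q̄ = 0.00559 kg/kg → 0.00559 × 19000 / 9.8 = 10.84 mm
Layer 700–300 hPa: Δp = 400 hPa = 40000 Pa, q̄ = 0.00254 kg/kg → 0.00254 × 40000 / 9.8 = 10.37 mm
PW = 12.57 + 10.84 + 10.37 = 33.78 ≈ 33.8 mm.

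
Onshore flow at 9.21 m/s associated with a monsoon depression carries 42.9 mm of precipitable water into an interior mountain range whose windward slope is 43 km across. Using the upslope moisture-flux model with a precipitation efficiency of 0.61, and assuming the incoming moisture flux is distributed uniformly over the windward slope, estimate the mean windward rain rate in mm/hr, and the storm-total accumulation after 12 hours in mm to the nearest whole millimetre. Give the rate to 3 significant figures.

Incoming column moisture flux per unit ridge length: F = V × PW = 9.21 × 42.9 = 395.109 mm·m/s.
Spread over the 43 km slope with efficiency ε = 0.61: R = ε·F/W = 0.61 × 395.109 / 43000 m = 5.605e-03 mm/s.
R = 5.605e-03 × 3600 = 20.2 mm/hr.
Over 12 h: total = 20.2 × 12 = 242.4 ≈ 242 mm.

R ≈ 20.2 mm/hr; total ≈ 242 mm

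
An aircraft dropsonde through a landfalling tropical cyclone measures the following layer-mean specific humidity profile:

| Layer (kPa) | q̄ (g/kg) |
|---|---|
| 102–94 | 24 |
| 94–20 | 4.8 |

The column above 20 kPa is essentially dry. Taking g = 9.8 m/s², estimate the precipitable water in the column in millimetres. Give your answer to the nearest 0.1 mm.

PW ≈ 55.8 mm

Precipitable water is the column-integrated vapour mass per unit area: PW = (1/g) Σ q̄ Δp, with q in kg/kg and Δp in Pa (1 kg/m² of water = 1 mm).
Layer 102–94 kPa: Δp = 80 hPa = 8000 Pa, q̄ = 0.024 kg/kg → 0.024 × 8000 / 9.8 = 19.59 mm
Layer 94–20 kPa: Δp = 740 hPa = 74000 Pa, q̄ = 0.0048 kg/kg → 0.0048 × 74000 / 9.8 = 36.24 mm
PW = 19.59 + 36.24 = 55.83 ≈ 55.8 mm.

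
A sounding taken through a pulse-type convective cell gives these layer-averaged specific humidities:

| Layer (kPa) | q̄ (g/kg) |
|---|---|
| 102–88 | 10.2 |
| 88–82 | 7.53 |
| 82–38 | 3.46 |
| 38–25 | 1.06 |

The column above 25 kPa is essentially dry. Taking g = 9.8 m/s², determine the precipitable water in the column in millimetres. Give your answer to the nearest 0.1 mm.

Precipitable water is the column-integrated vapour mass per unit area: PW = (1/g) Σ q̄ Δp, with q in kg/kg and Δp in Pa (1 kg/m² of water = 1 mm).
Layer 102–88 kPa: Δp = 140 hPa = 14000 Pa, q̄ = 0.0102 kg/kg → 0.0102 × 14000 / 9.8 = 14.57 mm
Layer 88–82 kPa: Δp = 60 hPa = 6000 Pa, q̄ = 0.00753 kg/kg → 0.00753 × 6000 / 9.8 = 4.61 mm
Layer 82–38 kPa: Δp = 440 hPa = 44000 Pa, q̄ = 0.00346 kg/kg → 0.00346 × 44000 / 9.8 = 15.53 mm
Layer 38–25 kPa: Δp = 130 hPa = 13000 Pa, q̄ = 0.00106 kg/kg → 0.00106 × 13000 / 9.8 = 1.41 mm
PW = 14.57 + 4.61 + 15.53 + 1.41 = 36.12 ≈ 36.1 mm.

PW ≈ 36.1 mm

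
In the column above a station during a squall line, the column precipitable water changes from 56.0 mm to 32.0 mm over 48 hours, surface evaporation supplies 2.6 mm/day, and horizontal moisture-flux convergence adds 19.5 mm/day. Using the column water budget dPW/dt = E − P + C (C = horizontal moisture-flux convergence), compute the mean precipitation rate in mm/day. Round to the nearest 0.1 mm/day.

dPW/dt = (32.0 − 56.0) mm / (48/24 day) = -12.000 mm/day.
P = E + C − dPW/dt = 2.6 + (19.5) − (-12.000) = 34.1 mm/day.

P ≈ 34.1 mm/day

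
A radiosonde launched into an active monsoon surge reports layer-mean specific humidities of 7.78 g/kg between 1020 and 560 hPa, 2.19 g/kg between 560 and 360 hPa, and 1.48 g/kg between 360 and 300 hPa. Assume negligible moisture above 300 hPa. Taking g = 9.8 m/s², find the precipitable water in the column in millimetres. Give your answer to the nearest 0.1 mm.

PW ≈ 41.9 mm

Precipitable water is the column-integrated vapour mass per unit area: PW = (1/g) Σ q̄ Δp, with q in kg/kg and Δp in Pa (1 kg/m² of water = 1 mm).
Layer 1020–560 hPa: Δp = 460 hPa = 46000 Pa, q̄ = 0.00778 kg/kg → 0.00778 × 46000 / 9.8 = 36.52 mm
Layer 560–360 hPa: Δp = 200 hPa = 20000 Pa, q̄ = 0.00219 kg/kg → 0.00219 × 20000 / 9.8 = 4.47 mm
Layer 360–300 hPa: Δp = 60 hPa = 6000 Pa, q̄ = 0.00148 kg/kg → 0.00148 × 6000 / 9.8 = 0.91 mm
PW = 36.52 + 4.47 + 0.91 = 41.90 ≈ 41.9 mm.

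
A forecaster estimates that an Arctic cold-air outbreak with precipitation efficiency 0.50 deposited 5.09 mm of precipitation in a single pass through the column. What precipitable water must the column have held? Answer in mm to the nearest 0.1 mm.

PW = precipitation / ε = 5.09 / 0.50 = 10.2 mm.

PW ≈ 10.2 mm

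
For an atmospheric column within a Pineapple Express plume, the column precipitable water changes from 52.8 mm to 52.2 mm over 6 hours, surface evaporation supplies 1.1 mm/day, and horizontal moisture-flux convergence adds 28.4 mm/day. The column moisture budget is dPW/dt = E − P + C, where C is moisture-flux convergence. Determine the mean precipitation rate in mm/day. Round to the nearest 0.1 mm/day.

dPW/dt = (52.2 − 52.8) mm / (6/24 day) = -2.400 mm/day.
P = E + C − dPW/dt = 1.1 + (28.4) − (-2.400) = 31.9 mm/day.

P ≈ 31.9 mm/day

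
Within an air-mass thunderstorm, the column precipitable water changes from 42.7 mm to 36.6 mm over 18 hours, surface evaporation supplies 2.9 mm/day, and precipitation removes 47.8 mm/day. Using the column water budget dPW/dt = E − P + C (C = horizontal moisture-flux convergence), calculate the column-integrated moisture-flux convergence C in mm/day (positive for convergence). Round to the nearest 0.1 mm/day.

dPW/dt = (36.6 − 42.7) mm / (18/24 day) = -8.133 mm/day.
C = dPW/dt − E + P = (-8.133) − 2.9 + 47.8 = 36.8 mm/day.

C ≈ 36.8 mm/day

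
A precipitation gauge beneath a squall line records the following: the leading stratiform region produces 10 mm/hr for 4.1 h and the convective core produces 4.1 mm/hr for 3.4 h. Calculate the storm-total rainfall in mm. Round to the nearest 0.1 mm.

total ≈ 54.9 mm

Total = Σ Rᵢ Δtᵢ = 10 × 4.1 + 4.1 × 3.4
      = 41 + 13.94 = 54.9 mm.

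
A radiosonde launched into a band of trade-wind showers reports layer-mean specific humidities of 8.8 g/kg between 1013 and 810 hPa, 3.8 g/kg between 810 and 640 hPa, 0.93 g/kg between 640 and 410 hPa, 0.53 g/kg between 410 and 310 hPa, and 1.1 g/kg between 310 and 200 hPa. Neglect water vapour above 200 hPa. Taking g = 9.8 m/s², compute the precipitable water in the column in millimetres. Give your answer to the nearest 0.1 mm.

Precipitable water is the column-integrated vapour mass per unit area: PW = (1/g) Σ q̄ Δp, with q in kg/kg and Δp in Pa (1 kg/m² of water = 1 mm).
Layer 1013–810 hPa: Δp = 203 hPa = 20300 Pa, q̄ = 0.0088 kg/kg → 0.0088 × 20300 / 9.8 = 18.23 mm
Layer 810–640 hPa: Δp = 170 hPa = 17000 Pa, q̄ = 0.0038 kg/kg → 0.0038 × 17000 / 9.8 = 6.59 mm
Layer 640–410 hPa: Δp = 230 hPa = 23000 Pa, q̄ = 0.00093 kg/kg → 0.00093 × 23000 / 9.8 = 2.18 mm
Layer 410–310 hPa: Δp = 100 hPa = 10000 Pa, q̄ = 0.00053 kg/kg → 0.00053 × 10000 / 9.8 = 0.54 mm
Layer 310–200 hPa: Δp = 110 hPa = 11000 Pa, q̄ = 0.0011 kg/kg → 0.0011 × 11000 / 9.8 = 1.23 mm
PW = 18.23 + 6.59 + 2.18 + 0.54 + 1.23 = 28.77 ≈ 28.8 mm.

PW ≈ 28.8 mm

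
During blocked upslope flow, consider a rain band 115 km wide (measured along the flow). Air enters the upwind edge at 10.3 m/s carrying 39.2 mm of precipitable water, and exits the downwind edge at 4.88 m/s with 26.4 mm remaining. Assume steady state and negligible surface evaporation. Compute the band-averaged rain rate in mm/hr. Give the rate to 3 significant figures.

R ≈ 8.61 mm/hr

Column moisture flux per unit crosswind length is F = V × PW.
Inflow: F_in = 10.3 × 39.2 = 403.76 mm·m/s
Outflow: F_out = 4.88 × 26.4 = 128.832 mm·m/s
Steady-state rate R = (F_in − F_out)/L = (403.76 − 128.832) / 115000 m = 2.391e-03 mm/s.
R = 2.391e-03 × 3600 = 8.61 mm/hr.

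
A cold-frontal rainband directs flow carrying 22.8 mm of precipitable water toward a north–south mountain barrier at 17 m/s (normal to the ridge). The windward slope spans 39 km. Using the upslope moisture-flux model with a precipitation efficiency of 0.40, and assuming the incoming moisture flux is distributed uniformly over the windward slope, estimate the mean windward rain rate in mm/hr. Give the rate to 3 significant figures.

R ≈ 14.3 mm/hr

Incoming column moisture flux per unit ridge length: F = V × PW = 17 × 22.8 = 387.6 mm·m/s.
Spread over the 39 km slope with efficiency ε = 0.40: R = ε·F/W = 0.40 × 387.6 / 39000 m = 3.975e-03 mm/s.
R = 3.975e-03 × 3600 = 14.3 mm/hr.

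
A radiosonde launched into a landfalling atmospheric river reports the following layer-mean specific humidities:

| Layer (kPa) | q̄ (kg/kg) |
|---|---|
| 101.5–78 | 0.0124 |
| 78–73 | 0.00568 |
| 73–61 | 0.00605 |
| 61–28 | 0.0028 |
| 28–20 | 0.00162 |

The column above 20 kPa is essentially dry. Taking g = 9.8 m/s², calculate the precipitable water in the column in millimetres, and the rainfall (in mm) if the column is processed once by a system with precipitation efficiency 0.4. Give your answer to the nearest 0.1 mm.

Precipitable water is the column-integrated vapour mass per unit area: PW = (1/g) Σ q̄ Δp, with q in kg/kg and Δp in Pa (1 kg/m² of water = 1 mm).
Layer 101.5–78 kPa: Δp = 235 hPa = 23500 Pa, q̄ = 0.0124 kg/kg → 0.0124 × 23500 / 9.8 = 29.73 mm
Layer 78–73 kPa: Δp = 50 hPa = 5000 Pa, q̄ = 0.00568 kg/kg → 0.00568 × 5000 / 9.8 = 2.90 mm
Layer 73–61 kPa: Δp = 120 hPa = 12000 Pa, q̄ = 0.00605 kg/kg → 0.00605 × 12000 / 9.8 = 7.41 mm
Layer 61–28 kPa: Δp = 330 hPa = 33000 Pa, q̄ = 0.0028 kg/kg → 0.0028 × 33000 / 9.8 = 9.43 mm
Layer 28–20 kPa: Δp = 80 hPa = 8000 Pa, q̄ = 0.00162 kg/kg → 0.00162 × 8000 / 9.8 = 1.32 mm
PW = 29.73 + 2.90 + 7.41 + 9.43 + 1.32 = 50.79 ≈ 50.8 mm.
Rainfall = ε × PW = 0.4 × 50.8 = 20.3 mm.

PW ≈ 50.8 mm; rainfall ≈ 20.3 mm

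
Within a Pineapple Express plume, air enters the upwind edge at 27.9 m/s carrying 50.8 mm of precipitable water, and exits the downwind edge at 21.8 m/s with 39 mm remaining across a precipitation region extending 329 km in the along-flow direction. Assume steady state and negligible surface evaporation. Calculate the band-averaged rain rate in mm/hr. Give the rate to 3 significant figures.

R ≈ 6.21 mm/hr

Column moisture flux per unit crosswind length is F = V × PW.
Inflow: F_in = 27.9 × 50.8 = 1417.32 mm·m/s
Outflow: F_out = 21.8 × 39 = 850.2 mm·m/s
Steady-state rate R = (F_in − F_out)/L = (1417.32 − 850.2) / 329000 m = 1.724e-03 mm/s.
R = 1.724e-03 × 3600 = 6.21 mm/hr.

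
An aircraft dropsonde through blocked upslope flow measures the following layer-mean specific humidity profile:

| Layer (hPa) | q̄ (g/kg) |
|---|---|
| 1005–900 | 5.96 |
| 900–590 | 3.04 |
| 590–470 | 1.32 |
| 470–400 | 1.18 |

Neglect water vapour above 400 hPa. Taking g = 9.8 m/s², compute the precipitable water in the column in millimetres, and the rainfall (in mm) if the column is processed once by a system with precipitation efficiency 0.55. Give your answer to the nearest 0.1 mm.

Precipitable water is the column-integrated vapour mass per unit area: PW = (1/g) Σ q̄ Δp, with q in kg/kg and Δp in Pa (1 kg/m² of water = 1 mm).
Layer 1005–900 hPa: Δp = 105 hPa = 10500 Pa, q̄ = 0.00596 kg/kg → 0.00596 × 10500 / 9.8 = 6.39 mm
Layer 900–590 hPa: Δp = 310 hPa = 31000 Pa, q̄ = 0.00304 kg/kg → 0.00304 × 31000 / 9.8 = 9.62 mm
Layer 590–470 hPa: Δp = 120 hPa = 12000 Pa, q̄ = 0.00132 kg/kg → 0.00132 × 12000 / 9.8 = 1.62 mm
Layer 470–400 hPa: Δp = 70 hPa = 7000 Pa, q̄ = 0.00118 kg/kg → 0.00118 × 7000 / 9.8 = 0.84 mm
PW = 6.39 + 9.62 + 1.62 + 0.84 = 18.47 ≈ 18.5 mm.
Rainfall = ε × PW = 0.55 × 18.5 = 10.2 mm.

PW ≈ 18.5 mm; rainfall ≈ 10.2 mm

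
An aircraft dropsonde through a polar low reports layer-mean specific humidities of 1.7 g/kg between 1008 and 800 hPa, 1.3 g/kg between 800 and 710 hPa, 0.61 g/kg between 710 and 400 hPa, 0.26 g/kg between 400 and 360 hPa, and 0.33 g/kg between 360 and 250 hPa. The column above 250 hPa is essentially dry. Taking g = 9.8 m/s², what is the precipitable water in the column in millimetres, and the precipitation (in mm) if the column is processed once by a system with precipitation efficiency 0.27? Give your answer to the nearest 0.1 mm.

PW ≈ 7.2 mm; precipitation ≈ 1.9 mm

Precipitable water is the column-integrated vapour mass per unit area: PW = (1/g) Σ q̄ Δp, with q in kg/kg and Δp in Pa (1 kg/m² of water = 1 mm).
Layer 1008–800 hPa: Δp = 208 hPa = 20800 Pa, q̄ = 0.0017 kg/kg → 0.0017 × 20800 / 9.8 = 3.61 mm
Layer 800–710 hPa: Δp = 90 hPa = 9000 Pa, q̄ = 0.0013 kg/kg → 0.0013 × 9000 / 9.8 = 1.19 mm
Layer 710–400 hPa: Δp = 310 hPa = 31000 Pa, q̄ = 0.00061 kg/kg → 0.00061 × 31000 / 9.8 = 1.93 mm
Layer 400–360 hPa: Δp = 40 hPa = 4000 Pa, q̄ = 0.00026 kg/kg → 0.00026 × 4000 / 9.8 = 0.11 mm
Layer 360–250 hPa: Δp = 110 hPa = 11000 Pa, q̄ = 0.00033 kg/kg → 0.00033 × 11000 / 9.8 = 0.37 mm
PW = 3.61 + 1.19 + 1.93 + 0.11 + 0.37 = 7.21 ≈ 7.2 mm.
Precipitation = ε × PW = 0.27 × 7.2 = 1.9 mm.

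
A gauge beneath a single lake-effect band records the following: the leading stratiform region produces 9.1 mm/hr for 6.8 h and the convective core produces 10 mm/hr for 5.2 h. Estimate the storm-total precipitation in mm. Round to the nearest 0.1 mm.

total ≈ 113.9 mm

Total = Σ Rᵢ Δtᵢ = 9.1 × 6.8 + 10 × 5.2
      = 61.88 + 52 = 113.9 mm.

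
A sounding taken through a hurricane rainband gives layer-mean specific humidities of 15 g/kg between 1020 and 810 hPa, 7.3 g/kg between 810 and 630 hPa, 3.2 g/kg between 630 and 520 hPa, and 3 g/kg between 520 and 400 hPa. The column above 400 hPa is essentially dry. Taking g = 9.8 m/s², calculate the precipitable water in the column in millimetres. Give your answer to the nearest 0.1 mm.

Precipitable water is the column-integrated vapour mass per unit area: PW = (1/g) Σ q̄ Δp, with q in kg/kg and Δp in Pa (1 kg/m² of water = 1 mm).
Layer 1020–810 hPa: Δp = 210 hPa = 21000 Pa, q̄ = 0.015 kg/kg → 0.015 × 21000 / 9.8 = 32.14 mm
Layer 810–630 hPa: Δp = 180 hPa = 18000 Pa, q̄ = 0.0073 kg/kg → 0.0073 × 18000 / 9.8 = 13.41 mm
Layer 630–520 hPa: Δp = 110 hPa = 11000 Pa, q̄ = 0.0032 kg/kg → 0.0032 × 11000 / 9.8 = 3.59 mm
Layer 520–400 hPa: Δp = 120 hPa = 12000 Pa, q̄ = 0.003 kg/kg → 0.003 × 12000 / 9.8 = 3.67 mm
PW = 32.14 + 13.41 + 3.59 + 3.67 = 52.81 ≈ 52.8 mm.

PW ≈ 52.8 mm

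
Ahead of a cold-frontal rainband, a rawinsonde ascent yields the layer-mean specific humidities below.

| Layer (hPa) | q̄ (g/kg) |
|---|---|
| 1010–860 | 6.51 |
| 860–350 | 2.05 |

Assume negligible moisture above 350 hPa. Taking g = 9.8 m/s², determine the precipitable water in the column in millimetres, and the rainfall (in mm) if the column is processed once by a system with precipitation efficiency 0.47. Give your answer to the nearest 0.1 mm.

Precipitable water is the column-integrated vapour mass per unit area: PW = (1/g) Σ q̄ Δp, with q in kg/kg and Δp in Pa (1 kg/m² of water = 1 mm).
Layer 1010–860 hPa: Δp = 150 hPa = 15000 Pa, q̄ = 0.00651 kg/kg → 0.00651 × 15000 / 9.8 = 9.96 mm
Layer 860–350 hPa: Δp = 510 hPa = 51000 Pa, q̄ = 0.00205 kg/kg → 0.00205 × 51000 / 9.8 = 10.67 mm
PW = 9.96 + 10.67 = 20.63 ≈ 20.6 mm.
Rainfall = ε × PW = 0.47 × 20.6 = 9.7 mm.

PW ≈ 20.6 mm; rainfall ≈ 9.7 mm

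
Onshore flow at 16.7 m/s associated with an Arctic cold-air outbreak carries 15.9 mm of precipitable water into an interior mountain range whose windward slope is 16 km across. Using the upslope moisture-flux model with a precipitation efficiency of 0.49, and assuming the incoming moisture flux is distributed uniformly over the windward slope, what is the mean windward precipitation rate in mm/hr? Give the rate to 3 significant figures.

R ≈ 29.3 mm/hr

Incoming column moisture flux per unit ridge length: F = V × PW = 16.7 × 15.9 = 265.53 mm·m/s.
Spread over the 16 km slope with efficiency ε = 0.49: R = ε·F/W = 0.49 × 265.53 / 16000 m = 8.132e-03 mm/s.
R = 8.132e-03 × 3600 = 29.3 mm/hr.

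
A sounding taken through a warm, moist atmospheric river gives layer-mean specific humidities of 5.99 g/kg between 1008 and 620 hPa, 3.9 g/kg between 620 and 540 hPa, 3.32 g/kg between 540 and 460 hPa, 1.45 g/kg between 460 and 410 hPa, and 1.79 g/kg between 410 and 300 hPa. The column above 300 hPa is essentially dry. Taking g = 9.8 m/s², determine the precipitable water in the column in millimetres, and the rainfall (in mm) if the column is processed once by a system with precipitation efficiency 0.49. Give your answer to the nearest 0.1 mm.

Precipitable water is the column-integrated vapour mass per unit area: PW = (1/g) Σ q̄ Δp, with q in kg/kg and Δp in Pa (1 kg/m² of water = 1 mm).
Layer 1008–620 hPa: Δp = 388 hPa = 38800 Pa, q̄ = 0.00599 kg/kg → 0.00599 × 38800 / 9.8 = 23.72 mm
Layer 620–540 hPa: Δp = 80 hPa = 8000 Pa, q̄ = 0.0039 kg/kg → 0.0039 × 8000 / 9.8 = 3.18 mm
Layer 540–460 hPa: Δp = 80 hPa = 8000 Pa, q̄ = 0.00332 kg/kg → 0.00332 × 8000 / 9.8 = 2.71 mm
Layer 460–410 hPa: Δp = 50 hPa = 5000 Pa, q̄ = 0.00145 kg/kg → 0.00145 × 5000 / 9.8 = 0.74 mm
Layer 410–300 hPa: Δp = 110 hPa = 11000 Pa, q̄ = 0.00179 kg/kg → 0.00179 × 11000 / 9.8 = 2.01 mm
PW = 23.72 + 3.18 + 2.71 + 0.74 + 2.01 = 32.36 ≈ 32.4 mm.
Rainfall = ε × PW = 0.49 × 32.4 = 15.9 mm.

PW ≈ 32.4 mm; rainfall ≈ 15.9 mm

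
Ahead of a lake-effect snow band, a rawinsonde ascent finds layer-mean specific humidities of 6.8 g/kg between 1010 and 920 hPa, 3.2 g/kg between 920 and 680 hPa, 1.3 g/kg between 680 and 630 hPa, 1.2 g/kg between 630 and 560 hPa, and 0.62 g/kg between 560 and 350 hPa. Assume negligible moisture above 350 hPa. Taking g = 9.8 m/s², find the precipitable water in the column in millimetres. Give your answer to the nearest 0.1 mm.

PW ≈ 16.9 mm

Precipitable water is the column-integrated vapour mass per unit area: PW = (1/g) Σ q̄ Δp, with q in kg/kg and Δp in Pa (1 kg/m² of water = 1 mm).
Layer 1010–920 hPa: Δp = 90 hPa = 9000 Pa, q̄ = 0.0068 kg/kg → 0.0068 × 9000 / 9.8 = 6.24 mm
Layer 920–680 hPa: Δp = 240 hPa = 24000 Pa, q̄ = 0.0032 kg/kg → 0.0032 × 24000 / 9.8 = 7.84 mm
Layer 680–630 hPa: Δp = 50 hPa = 5000 Pa, q̄ = 0.0013 kg/kg → 0.0013 × 5000 / 9.8 = 0.66 mm
Layer 630–560 hPa: Δp = 70 hPa = 7000 Pa, q̄ = 0.0012 kg/kg → 0.0012 × 7000 / 9.8 = 0.86 mm
Layer 560–350 hPa: Δp = 210 hPa = 21000 Pa, q̄ = 0.00062 kg/kg → 0.00062 × 21000 / 9.8 = 1.33 mm
PW = 6.24 + 7.84 + 0.66 + 0.86 + 1.33 = 16.93 ≈ 16.9 mm.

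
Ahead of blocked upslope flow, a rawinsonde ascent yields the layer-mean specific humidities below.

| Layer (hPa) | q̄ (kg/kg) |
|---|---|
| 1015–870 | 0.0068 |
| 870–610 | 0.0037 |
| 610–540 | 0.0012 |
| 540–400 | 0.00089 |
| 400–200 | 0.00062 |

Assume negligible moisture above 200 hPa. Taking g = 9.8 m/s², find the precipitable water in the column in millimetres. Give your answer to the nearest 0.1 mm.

Precipitable water is the column-integrated vapour mass per unit area: PW = (1/g) Σ q̄ Δp, with q in kg/kg and Δp in Pa (1 kg/m² of water = 1 mm).
Layer 1015–870 hPa: Δp = 145 hPa = 14500 Pa, q̄ = 0.0068 kg/kg → 0.0068 × 14500 / 9.8 = 10.06 mm
Layer 870–610 hPa: Δp = 260 hPa = 26000 Pa, q̄ = 0.0037 kg/kg → 0.0037 × 26000 / 9.8 = 9.82 mm
Layer 610–540 hPa: Δp = 70 hPa = 7000 Pa, q̄ = 0.0012 kg/kg → 0.0012 × 7000 / 9.8 = 0.86 mm
Layer 540–400 hPa: Δp = 140 hPa = 14000 Pa, q̄ = 0.00089 kg/kg → 0.00089 × 14000 / 9.8 = 1.27 mm
Layer 400–200 hPa: Δp = 200 hPa = 20000 Pa, q̄ = 0.00062 kg/kg → 0.00062 × 20000 / 9.8 = 1.27 mm
PW = 10.06 + 9.82 + 0.86 + 1.27 + 1.27 = 23.28 ≈ 23.3 mm.

PW ≈ 23.3 mm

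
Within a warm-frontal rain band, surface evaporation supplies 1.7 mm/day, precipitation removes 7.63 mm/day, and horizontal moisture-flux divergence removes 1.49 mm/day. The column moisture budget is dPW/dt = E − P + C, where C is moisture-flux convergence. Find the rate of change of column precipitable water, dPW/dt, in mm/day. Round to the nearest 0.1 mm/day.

dPW/dt = E − P + C = 1.7 − 7.63 + (-1.49) = -7.4 mm/day.

dPW/dt ≈ -7.4 mm/day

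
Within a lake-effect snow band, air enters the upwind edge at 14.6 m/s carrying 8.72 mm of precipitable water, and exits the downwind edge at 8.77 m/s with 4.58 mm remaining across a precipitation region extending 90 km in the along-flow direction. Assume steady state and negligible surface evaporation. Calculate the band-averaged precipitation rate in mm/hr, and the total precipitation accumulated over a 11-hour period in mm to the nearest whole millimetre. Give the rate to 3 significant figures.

R ≈ 3.49 mm/hr; total ≈ 38 mm

Column moisture flux per unit crosswind length is F = V × PW.
Inflow: F_in = 14.6 × 8.72 = 127.312 mm·m/s
Outflow: F_out = 8.77 × 4.58 = 40.1666 mm·m/s
Steady-state rate R = (F_in − F_out)/L = (127.312 − 40.1666) / 90000 m = 9.683e-04 mm/s.
R = 9.683e-04 × 3600 = 3.49 mm/hr.
Over 11 h: total = 3.49 × 11 = 38.39 ≈ 38 mm.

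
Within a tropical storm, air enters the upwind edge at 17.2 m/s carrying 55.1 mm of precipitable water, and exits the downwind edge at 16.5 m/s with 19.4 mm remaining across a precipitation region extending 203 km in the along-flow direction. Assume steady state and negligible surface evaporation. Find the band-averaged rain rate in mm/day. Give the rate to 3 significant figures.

Column moisture flux per unit crosswind length is F = V × PW.
Inflow: F_in = 17.2 × 55.1 = 947.72 mm·m/s
Outflow: F_out = 16.5 × 19.4 = 320.1 mm·m/s
Steady-state rate R = (F_in − F_out)/L = (947.72 − 320.1) / 203000 m = 3.092e-03 mm/s.
R = 3.092e-03 × 3600 × 24 = 267 mm/day.

R ≈ 267 mm/day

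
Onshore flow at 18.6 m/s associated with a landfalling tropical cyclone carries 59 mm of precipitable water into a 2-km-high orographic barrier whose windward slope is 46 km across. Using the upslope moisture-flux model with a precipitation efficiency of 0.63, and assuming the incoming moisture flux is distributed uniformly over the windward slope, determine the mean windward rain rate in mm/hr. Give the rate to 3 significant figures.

R ≈ 54.1 mm/hr

Incoming column moisture flux per unit ridge length: F = V × PW = 18.6 × 59 = 1097.4 mm·m/s.
Spread over the 46 km slope with efficiency ε = 0.63: R = ε·F/W = 0.63 × 1097.4 / 46000 m = 1.503e-02 mm/s.
R = 1.503e-02 × 3600 = 54.1 mm/hr.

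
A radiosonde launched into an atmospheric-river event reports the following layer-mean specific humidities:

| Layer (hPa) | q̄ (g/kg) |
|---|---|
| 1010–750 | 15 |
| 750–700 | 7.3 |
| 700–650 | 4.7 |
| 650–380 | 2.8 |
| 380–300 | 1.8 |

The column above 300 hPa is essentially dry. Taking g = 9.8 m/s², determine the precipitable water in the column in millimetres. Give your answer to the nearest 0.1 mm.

Precipitable water is the column-integrated vapour mass per unit area: PW = (1/g) Σ q̄ Δp, with q in kg/kg and Δp in Pa (1 kg/m² of water = 1 mm).
Layer 1010–750 hPa: Δp = 260 hPa = 26000 Pa, q̄ = 0.015 kg/kg → 0.015 × 26000 / 9.8 = 39.80 mm
Layer 750–700 hPa: Δp = 50 hPa = 5000 Pa, q̄ = 0.0073 kg/kg → 0.0073 × 5000 / 9.8 = 3.72 mm
Layer 700–650 hPa: Δp = 50 hPa = 5000 Pa, q̄ = 0.0047 kg/kg → 0.0047 × 5000 / 9.8 = 2.40 mm
Layer 650–380 hPa: Δp = 270 hPa = 27000 Pa, q̄ = 0.0028 kg/kg → 0.0028 × 27000 / 9.8 = 7.71 mm
Layer 380–300 hPa: Δp = 80 hPa = 8000 Pa, q̄ = 0.0018 kg/kg → 0.0018 × 8000 / 9.8 = 1.47 mm
PW = 39.80 + 3.72 + 2.40 + 7.71 + 1.47 = 55.10 ≈ 55.1 mm.

PW ≈ 55.1 mm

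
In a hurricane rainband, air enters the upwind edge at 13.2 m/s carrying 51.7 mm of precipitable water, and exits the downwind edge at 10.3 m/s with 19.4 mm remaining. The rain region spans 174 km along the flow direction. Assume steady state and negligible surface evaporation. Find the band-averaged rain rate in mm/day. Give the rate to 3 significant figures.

R ≈ 240 mm/day

Column moisture flux per unit crosswind length is F = V × PW.
Inflow: F_in = 13.2 × 51.7 = 682.44 mm·m/s
Outflow: F_out = 10.3 × 19.4 = 199.82 mm·m/s
Steady-state rate R = (F_in − F_out)/L = (682.44 − 199.82) / 174000 m = 2.774e-03 mm/s.
R = 2.774e-03 × 3600 × 24 = 240 mm/day.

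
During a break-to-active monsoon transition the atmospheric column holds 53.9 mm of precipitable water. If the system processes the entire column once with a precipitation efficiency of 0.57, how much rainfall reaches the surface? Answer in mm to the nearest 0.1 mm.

rainfall ≈ 30.7 mm

Rainfall = ε × PW = 0.57 × 53.9 = 30.7 mm.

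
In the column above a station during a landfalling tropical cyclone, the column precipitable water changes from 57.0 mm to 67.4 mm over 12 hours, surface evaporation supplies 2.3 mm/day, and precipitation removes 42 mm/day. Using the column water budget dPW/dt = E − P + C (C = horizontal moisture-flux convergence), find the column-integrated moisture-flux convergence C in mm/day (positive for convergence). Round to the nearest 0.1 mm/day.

C ≈ 60.5 mm/day

dPW/dt = (67.4 − 57.0) mm / (12/24 day) = +20.800 mm/day.
C = dPW/dt − E + P = (+20.800) − 2.3 + 42 = 60.5 mm/day.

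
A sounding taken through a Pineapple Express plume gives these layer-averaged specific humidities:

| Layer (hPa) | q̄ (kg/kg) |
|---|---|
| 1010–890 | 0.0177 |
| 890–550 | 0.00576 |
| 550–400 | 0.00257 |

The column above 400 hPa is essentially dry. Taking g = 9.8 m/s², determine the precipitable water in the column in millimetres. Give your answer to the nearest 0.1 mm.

Precipitable water is the column-integrated vapour mass per unit area: PW = (1/g) Σ q̄ Δp, with q in kg/kg and Δp in Pa (1 kg/m² of water = 1 mm).
Layer 1010–890 hPa: Δp = 120 hPa = 12000 Pa, q̄ = 0.0177 kg/kg → 0.0177 × 12000 / 9.8 = 21.67 mm
Layer 890–550 hPa: Δp = 340 hPa = 34000 Pa, q̄ = 0.00576 kg/kg → 0.00576 × 34000 / 9.8 = 19.98 mm
Layer 550–400 hPa: Δp = 150 hPa = 15000 Pa, q̄ = 0.00257 kg/kg → 0.00257 × 15000 / 9.8 = 3.93 mm
PW = 21.67 + 19.98 + 3.93 = 45.58 ≈ 45.6 mm.

PW ≈ 45.6 mm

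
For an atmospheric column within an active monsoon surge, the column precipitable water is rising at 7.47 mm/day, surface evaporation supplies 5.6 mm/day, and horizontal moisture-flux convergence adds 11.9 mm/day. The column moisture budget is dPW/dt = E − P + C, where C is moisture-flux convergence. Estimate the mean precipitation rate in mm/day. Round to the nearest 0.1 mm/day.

dPW/dt = +7.47 mm/day.
P = E + C − dPW/dt = 5.6 + (11.9) − (+7.47) = 10.0 mm/day.

P ≈ 10.0 mm/day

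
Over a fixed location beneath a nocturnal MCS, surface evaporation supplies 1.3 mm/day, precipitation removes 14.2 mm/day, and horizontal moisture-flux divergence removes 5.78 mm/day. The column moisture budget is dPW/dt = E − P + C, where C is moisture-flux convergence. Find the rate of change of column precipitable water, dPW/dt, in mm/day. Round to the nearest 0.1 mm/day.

dPW/dt ≈ -18.7 mm/day

dPW/dt = E − P + C = 1.3 − 14.2 + (-5.78) = -18.7 mm/day.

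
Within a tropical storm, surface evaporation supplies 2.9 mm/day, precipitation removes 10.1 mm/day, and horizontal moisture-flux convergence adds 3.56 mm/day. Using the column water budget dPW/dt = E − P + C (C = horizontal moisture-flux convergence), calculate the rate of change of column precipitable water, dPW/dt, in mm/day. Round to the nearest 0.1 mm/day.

dPW/dt = E − P + C = 2.9 − 10.1 + (3.56) = -3.6 mm/day.

dPW/dt ≈ -3.6 mm/day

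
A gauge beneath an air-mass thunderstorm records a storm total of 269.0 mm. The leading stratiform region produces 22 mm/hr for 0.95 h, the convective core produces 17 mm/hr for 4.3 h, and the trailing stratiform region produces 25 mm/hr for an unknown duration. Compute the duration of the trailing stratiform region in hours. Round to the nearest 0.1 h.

duration ≈ 7.0 h

Known phases: 22 × 0.95 + 17 × 4.3 = 20.9 + 73.1 = 94 mm.
Remaining depth = 269.0 − 94 = 175 mm.
Duration = 175 / 25 = 7.0 h.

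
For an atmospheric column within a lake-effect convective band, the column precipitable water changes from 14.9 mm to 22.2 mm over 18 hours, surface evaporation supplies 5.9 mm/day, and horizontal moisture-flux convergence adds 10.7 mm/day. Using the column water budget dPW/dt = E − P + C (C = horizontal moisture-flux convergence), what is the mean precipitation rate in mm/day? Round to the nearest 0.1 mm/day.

dPW/dt = (22.2 − 14.9) mm / (18/24 day) = +9.733 mm/day.
P = E + C − dPW/dt = 5.9 + (10.7) − (+9.733) = 6.9 mm/day.

P ≈ 6.9 mm/day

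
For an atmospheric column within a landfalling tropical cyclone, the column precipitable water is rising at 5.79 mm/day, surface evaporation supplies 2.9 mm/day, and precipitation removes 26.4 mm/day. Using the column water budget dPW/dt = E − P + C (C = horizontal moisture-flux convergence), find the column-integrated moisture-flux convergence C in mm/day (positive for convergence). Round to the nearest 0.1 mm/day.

dPW/dt = +5.79 mm/day.
C = dPW/dt − E + P = (+5.79) − 2.9 + 26.4 = 29.3 mm/day.

C ≈ 29.3 mm/day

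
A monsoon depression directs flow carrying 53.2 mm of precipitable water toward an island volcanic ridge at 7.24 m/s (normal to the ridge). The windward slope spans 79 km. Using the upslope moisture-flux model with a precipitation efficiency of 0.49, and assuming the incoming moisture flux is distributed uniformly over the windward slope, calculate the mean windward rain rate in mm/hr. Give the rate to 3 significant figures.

R ≈ 8.60 mm/hr

Incoming column moisture flux per unit ridge length: F = V × PW = 7.24 × 53.2 = 385.168 mm·m/s.
Spread over the 79 km slope with efficiency ε = 0.49: R = ε·F/W = 0.49 × 385.168 / 79000 m = 2.389e-03 mm/s.
R = 2.389e-03 × 3600 = 8.60 mm/hr.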